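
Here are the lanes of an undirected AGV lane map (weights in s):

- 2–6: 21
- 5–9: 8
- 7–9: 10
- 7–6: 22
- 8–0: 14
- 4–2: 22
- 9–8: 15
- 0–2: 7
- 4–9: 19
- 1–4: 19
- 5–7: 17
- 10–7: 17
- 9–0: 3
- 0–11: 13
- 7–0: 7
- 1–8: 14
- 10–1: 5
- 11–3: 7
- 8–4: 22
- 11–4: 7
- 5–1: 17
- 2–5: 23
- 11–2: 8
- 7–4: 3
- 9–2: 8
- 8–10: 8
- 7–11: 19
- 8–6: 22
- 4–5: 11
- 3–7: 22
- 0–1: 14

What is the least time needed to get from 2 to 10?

26 s

Settle nodes by increasing distance from 2:
2: 0
0: 7  (via 2)
9: 8  (via 2)
11: 8  (via 2)
7: 14  (via 0)
3: 15  (via 11)
4: 15  (via 11)
5: 16  (via 9)
1: 21  (via 0)
6: 21  (via 2)
8: 21  (via 0)
10: 26  (via 1)
Shortest route: 2 → 0 → 1 → 10 = 26 s.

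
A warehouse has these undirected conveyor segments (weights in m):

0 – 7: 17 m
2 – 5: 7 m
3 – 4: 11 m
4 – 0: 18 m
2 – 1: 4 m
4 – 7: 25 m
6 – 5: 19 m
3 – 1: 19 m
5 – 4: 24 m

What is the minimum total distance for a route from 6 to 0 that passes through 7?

85 m

Best 6 to 7: 6 → 5 → 4 → 7 costing 68
Best 7 to 0: 7 → 0 costing 17
Total via 7: 68 + 17 = 85 m.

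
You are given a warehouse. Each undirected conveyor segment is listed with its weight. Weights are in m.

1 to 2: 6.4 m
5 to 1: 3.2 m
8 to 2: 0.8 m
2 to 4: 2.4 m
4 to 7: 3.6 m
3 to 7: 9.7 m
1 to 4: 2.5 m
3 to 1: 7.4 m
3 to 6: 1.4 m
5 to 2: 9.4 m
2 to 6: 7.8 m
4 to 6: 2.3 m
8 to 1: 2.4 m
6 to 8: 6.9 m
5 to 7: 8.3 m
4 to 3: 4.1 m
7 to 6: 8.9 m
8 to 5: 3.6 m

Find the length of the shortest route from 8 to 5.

Compare a few routes:
8–2–4–1–5: 0.8+2.4+2.5+3.2 = 8.9
8–1–5: 2.4+3.2 = 5.6
8–5: 3.6 = 3.6
Cheapest is 8–5 at 3.6 m.

3.6 m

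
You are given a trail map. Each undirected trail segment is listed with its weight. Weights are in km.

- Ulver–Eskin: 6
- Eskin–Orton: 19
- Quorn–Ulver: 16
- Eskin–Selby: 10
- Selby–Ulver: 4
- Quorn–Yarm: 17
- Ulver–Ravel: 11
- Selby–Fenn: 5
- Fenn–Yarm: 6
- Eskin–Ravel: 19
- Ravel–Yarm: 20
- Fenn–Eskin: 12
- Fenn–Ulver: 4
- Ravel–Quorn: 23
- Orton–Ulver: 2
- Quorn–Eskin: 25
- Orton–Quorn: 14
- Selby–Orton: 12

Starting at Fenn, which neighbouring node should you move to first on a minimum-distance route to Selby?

Compare a few routes:
Fenn–Ulver–Selby: 4+4 = 8
Fenn–Selby: 5 = 5
The minimum is 5 km via Fenn–Selby.
So from Fenn the first move is to Selby.

Selby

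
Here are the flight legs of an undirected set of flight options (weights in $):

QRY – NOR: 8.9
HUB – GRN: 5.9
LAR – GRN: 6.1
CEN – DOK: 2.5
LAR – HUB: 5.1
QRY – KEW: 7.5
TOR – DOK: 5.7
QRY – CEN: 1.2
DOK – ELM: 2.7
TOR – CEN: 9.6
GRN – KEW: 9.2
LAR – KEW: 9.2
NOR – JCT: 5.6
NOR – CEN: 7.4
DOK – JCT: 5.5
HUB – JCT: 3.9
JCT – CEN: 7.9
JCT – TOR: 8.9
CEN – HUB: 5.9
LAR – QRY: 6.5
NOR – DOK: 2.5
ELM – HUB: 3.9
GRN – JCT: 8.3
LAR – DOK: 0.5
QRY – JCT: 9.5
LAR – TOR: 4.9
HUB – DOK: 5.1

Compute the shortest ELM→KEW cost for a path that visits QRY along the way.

$13.9

Shortest ELM→QRY: ELM–DOK–CEN–QRY = 6.4
Best QRY to KEW: QRY–KEW costing 7.5
Total via QRY: 6.4 + 7.5 = $13.9.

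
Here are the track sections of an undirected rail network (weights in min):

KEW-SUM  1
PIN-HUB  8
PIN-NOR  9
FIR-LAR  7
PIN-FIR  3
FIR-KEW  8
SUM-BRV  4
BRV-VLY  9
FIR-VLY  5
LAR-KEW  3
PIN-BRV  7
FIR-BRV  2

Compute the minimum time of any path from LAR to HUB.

18 min

Running Dijkstra from LAR:
LAR: 0
KEW: 3  (via LAR)
SUM: 4  (via KEW)
FIR: 7  (via LAR)
BRV: 8  (via SUM)
PIN: 10  (via FIR)
VLY: 12  (via FIR)
HUB: 18  (via PIN)
Shortest route: LAR → FIR → PIN → HUB = 18 min.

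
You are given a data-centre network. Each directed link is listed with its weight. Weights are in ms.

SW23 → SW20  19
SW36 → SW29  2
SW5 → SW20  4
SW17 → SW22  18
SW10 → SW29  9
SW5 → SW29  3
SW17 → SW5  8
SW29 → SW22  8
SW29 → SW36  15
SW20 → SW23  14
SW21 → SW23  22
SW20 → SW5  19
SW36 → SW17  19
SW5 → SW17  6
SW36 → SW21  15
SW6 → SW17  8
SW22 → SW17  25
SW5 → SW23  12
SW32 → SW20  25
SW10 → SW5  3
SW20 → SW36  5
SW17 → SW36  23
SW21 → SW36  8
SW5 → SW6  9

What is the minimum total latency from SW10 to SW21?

Settle nodes by increasing distance from SW10:
SW10: 0
SW5: 3  (via SW10)
SW29: 6  (via SW5)
SW20: 7  (via SW5)
SW17: 9  (via SW5)
SW6: 12  (via SW5)
SW36: 12  (via SW20)
SW22: 14  (via SW29)
SW23: 15  (via SW5)
SW21: 27  (via SW36)
Shortest route: SW10–SW5–SW20–SW36–SW21 = 27 ms.

27 ms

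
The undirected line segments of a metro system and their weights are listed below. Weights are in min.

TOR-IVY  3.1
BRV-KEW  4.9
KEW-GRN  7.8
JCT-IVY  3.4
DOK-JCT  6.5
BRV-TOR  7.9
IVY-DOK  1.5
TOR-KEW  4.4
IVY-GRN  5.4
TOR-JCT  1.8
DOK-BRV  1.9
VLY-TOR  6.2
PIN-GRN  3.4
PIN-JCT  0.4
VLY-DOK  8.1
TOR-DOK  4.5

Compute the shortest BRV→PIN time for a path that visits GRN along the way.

12.2 min

Best BRV to GRN: BRV–DOK–IVY–GRN costing 8.8
Best GRN to PIN: GRN–PIN costing 3.4
Total via GRN: 8.8 + 3.4 = 12.2 min.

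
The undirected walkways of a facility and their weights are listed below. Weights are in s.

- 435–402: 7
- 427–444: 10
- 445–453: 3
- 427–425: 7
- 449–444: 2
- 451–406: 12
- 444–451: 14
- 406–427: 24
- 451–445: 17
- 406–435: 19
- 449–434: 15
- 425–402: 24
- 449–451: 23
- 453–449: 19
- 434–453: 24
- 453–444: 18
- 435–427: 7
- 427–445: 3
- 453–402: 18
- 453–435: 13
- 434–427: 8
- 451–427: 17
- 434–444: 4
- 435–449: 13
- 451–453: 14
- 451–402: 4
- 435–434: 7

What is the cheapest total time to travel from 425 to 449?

19 s

Compare a few routes:
425 - 427 - 444 - 449: 7+10+2 = 19
425 - 427 - 434 - 444 - 449: 7+8+4+2 = 21
Cheapest is 425 - 427 - 444 - 449 at 19 s.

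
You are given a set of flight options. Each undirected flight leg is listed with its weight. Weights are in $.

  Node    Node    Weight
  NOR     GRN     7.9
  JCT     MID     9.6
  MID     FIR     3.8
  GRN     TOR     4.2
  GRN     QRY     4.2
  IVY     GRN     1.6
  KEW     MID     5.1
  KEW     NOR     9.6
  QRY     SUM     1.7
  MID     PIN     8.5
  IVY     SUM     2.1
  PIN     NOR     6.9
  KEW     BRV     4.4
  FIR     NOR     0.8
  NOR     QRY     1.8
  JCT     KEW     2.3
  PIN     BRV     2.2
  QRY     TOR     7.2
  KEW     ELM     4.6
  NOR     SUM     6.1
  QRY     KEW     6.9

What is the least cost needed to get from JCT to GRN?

$13.4

Settle nodes by increasing distance from JCT:
JCT: 0
KEW: 2.3  (via JCT)
BRV: 6.7  (via KEW)
ELM: 6.9  (via KEW)
MID: 7.4  (via KEW)
PIN: 8.9  (via BRV)
QRY: 9.2  (via KEW)
SUM: 10.9  (via QRY)
NOR: 11  (via QRY)
FIR: 11.2  (via MID)
IVY: 13  (via SUM)
GRN: 13.4  (via QRY)
Shortest route: JCT → KEW → QRY → GRN = $13.4.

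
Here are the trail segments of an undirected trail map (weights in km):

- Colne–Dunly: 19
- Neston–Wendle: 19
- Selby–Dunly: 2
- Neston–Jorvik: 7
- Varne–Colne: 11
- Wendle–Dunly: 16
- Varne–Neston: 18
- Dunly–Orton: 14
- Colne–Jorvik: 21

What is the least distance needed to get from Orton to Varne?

44 km

Enumerating some paths:
Orton - Dunly - Colne - Varne: 14+19+11 = 44
Orton - Dunly - Wendle - Neston - Varne: 14+16+19+18 = 67
Cheapest is Orton - Dunly - Colne - Varne at 44 km.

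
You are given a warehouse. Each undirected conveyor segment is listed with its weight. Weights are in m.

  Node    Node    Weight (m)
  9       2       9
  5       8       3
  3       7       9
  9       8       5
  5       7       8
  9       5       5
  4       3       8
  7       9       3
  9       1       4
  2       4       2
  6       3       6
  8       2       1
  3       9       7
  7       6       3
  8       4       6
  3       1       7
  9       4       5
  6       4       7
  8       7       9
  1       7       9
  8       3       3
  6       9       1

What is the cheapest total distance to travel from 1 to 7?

Shortest distances from 1:
1: 0
9: 4  (via 1)
6: 5  (via 9)
3: 7  (via 1)
7: 7  (via 9)
Shortest route: 1–9–7 = 7 m.

7 m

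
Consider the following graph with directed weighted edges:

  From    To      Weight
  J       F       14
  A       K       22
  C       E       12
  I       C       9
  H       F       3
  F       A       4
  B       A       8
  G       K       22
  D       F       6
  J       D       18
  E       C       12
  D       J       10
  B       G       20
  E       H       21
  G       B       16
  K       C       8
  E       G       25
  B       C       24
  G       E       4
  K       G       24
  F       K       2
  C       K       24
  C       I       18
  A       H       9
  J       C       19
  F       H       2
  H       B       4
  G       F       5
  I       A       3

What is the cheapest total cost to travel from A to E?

Running Dijkstra from A:
A: 0
H: 9  (via A)
F: 12  (via H)
B: 13  (via H)
K: 14  (via F)
C: 22  (via K)
G: 33  (via B)
E: 34  (via C)
Shortest route: A → H → F → K → C → E = 34.

34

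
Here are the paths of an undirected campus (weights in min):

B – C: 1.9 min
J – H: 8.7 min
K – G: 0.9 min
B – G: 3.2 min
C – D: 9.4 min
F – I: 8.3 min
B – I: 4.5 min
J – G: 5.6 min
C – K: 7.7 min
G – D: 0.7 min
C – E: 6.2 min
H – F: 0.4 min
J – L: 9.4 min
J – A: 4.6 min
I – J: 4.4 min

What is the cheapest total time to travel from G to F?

Candidate routes:
G - B - I - F: 3.2+4.5+8.3 = 16
G - J - H - F: 5.6+8.7+0.4 = 14.7
G - J - I - F: 5.6+4.4+8.3 = 18.3
G - B - I - J - H - F: 3.2+4.5+4.4+8.7+0.4 = 21.2
Cheapest is G - J - H - F at 14.7 min.

14.7 min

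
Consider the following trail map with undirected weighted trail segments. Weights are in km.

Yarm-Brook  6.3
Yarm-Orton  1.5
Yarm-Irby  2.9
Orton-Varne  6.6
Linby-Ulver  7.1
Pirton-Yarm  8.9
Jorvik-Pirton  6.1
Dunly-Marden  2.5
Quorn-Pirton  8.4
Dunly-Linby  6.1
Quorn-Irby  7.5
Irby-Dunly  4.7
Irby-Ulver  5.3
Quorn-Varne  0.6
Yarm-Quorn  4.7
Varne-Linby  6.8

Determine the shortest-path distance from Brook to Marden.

16.4 km

Shortest distances from Brook:
Brook: 0
Yarm: 6.3  (via Brook)
Orton: 7.8  (via Yarm)
Irby: 9.2  (via Yarm)
Quorn: 11  (via Yarm)
Varne: 11.6  (via Quorn)
Dunly: 13.9  (via Irby)
Ulver: 14.5  (via Irby)
Pirton: 15.2  (via Yarm)
Marden: 16.4  (via Dunly)
Shortest route: Brook → Yarm → Irby → Dunly → Marden = 16.4 km.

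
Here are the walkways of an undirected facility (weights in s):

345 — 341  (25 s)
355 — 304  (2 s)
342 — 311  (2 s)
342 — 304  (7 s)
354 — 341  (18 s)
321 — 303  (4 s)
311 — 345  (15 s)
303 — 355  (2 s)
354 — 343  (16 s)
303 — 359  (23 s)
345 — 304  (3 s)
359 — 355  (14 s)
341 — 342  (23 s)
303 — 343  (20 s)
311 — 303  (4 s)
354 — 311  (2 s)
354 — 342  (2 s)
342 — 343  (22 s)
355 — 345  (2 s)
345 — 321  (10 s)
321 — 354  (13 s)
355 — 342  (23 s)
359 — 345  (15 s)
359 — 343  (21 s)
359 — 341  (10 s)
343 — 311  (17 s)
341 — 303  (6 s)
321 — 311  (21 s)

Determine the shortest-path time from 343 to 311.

Enumerating some paths:
343 → 354 → 342 → 311: 16+2+2 = 20
343 → 342 → 311: 22+2 = 24
343 → 354 → 311: 16+2 = 18
343 → 311: 17 = 17
The minimum is 17 s via 343 → 311.

17 s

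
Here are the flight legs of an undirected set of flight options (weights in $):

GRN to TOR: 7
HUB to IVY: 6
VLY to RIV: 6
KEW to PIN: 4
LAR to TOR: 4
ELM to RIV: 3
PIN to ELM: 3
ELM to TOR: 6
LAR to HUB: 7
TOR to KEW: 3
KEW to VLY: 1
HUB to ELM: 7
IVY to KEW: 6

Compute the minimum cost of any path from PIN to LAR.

Compare a few routes:
PIN → KEW → TOR → LAR: 4+3+4 = 11
PIN → ELM → RIV → VLY → KEW → TOR → LAR: 3+3+6+1+3+4 = 20
PIN → ELM → HUB → LAR: 3+7+7 = 17
PIN → ELM → TOR → LAR: 3+6+4 = 13
Cheapest is PIN → KEW → TOR → LAR at $11.

$11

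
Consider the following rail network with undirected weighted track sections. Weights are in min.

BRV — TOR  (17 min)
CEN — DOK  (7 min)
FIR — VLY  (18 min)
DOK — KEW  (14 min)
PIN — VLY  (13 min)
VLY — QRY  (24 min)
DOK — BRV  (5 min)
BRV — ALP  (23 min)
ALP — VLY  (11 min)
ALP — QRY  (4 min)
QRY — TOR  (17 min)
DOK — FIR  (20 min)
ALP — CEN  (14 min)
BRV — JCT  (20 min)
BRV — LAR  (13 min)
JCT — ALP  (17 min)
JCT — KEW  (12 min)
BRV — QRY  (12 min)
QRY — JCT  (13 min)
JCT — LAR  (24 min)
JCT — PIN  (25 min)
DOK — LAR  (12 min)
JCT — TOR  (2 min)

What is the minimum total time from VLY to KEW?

Compare a few routes:
VLY - ALP - CEN - DOK - KEW: 11+14+7+14 = 46
VLY - ALP - JCT - KEW: 11+17+12 = 40
VLY - ALP - QRY - TOR - JCT - KEW: 11+4+17+2+12 = 46
VLY - ALP - QRY - BRV - DOK - KEW: 11+4+12+5+14 = 46
Cheapest is VLY - ALP - JCT - KEW at 40 min.

40 min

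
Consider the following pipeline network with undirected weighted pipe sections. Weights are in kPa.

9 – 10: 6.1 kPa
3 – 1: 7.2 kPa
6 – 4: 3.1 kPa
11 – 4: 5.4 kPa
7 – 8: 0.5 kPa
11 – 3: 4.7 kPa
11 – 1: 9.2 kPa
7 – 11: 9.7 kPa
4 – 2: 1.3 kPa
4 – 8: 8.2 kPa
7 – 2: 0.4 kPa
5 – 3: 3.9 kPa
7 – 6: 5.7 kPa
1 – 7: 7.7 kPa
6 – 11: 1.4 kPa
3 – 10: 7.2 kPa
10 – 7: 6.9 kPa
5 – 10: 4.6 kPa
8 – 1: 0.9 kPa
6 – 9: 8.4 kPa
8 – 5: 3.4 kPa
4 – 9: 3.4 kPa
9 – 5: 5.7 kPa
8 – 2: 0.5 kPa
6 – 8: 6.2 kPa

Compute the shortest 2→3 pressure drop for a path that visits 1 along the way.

8.6 kPa

Shortest 2→1: 2–8–1 = 1.4
Best 1 to 3: 1–3 costing 7.2
Total via 1: 1.4 + 7.2 = 8.6 kPa.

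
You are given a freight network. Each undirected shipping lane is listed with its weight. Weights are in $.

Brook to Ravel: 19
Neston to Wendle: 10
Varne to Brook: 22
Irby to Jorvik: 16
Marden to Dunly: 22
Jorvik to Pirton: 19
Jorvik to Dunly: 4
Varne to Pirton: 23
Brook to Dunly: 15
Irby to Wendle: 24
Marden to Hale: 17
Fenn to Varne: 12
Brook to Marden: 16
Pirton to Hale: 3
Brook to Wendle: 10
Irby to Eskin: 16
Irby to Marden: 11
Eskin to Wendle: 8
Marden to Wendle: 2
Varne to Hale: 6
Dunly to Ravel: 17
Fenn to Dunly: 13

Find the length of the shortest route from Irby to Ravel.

$37

Compare a few routes:
Irby–Jorvik–Dunly–Ravel: 16+4+17 = 37
Irby–Marden–Wendle–Brook–Ravel: 11+2+10+19 = 42
Irby–Marden–Brook–Ravel: 11+16+19 = 46
The minimum is $37 via Irby–Jorvik–Dunly–Ravel.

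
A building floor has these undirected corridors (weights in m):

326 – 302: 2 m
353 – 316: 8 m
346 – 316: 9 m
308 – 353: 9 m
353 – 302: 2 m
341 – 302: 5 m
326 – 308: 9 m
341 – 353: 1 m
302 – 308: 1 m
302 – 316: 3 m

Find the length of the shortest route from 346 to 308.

13 m

Enumerating some paths:
346 → 316 → 353 → 302 → 308: 9+8+2+1 = 20
346 → 316 → 302 → 308: 9+3+1 = 13
The minimum is 13 m via 346 → 316 → 302 → 308.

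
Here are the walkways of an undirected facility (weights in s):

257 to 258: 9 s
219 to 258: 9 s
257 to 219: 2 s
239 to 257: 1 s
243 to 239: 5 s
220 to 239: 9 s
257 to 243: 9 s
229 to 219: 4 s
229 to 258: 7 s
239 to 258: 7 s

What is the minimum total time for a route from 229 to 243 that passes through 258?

Shortest 229→258: 229 → 258 = 7
Best 258 to 243: 258 → 239 → 243 costing 12
Total via 258: 7 + 12 = 19 s.

19 s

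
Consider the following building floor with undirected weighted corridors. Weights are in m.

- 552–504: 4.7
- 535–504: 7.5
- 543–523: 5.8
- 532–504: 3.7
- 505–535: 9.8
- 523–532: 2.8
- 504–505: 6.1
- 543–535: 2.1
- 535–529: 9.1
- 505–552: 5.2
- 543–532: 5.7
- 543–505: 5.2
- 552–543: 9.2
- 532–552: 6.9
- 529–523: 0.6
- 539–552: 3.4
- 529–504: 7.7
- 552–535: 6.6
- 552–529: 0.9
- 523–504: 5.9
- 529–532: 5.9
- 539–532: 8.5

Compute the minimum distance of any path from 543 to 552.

Settle nodes by increasing distance from 543:
543: 0
535: 2.1  (via 543)
505: 5.2  (via 543)
532: 5.7  (via 543)
523: 5.8  (via 543)
529: 6.4  (via 523)
552: 7.3  (via 529)
Shortest route: 543 → 523 → 529 → 552 = 7.3 m.

7.3 m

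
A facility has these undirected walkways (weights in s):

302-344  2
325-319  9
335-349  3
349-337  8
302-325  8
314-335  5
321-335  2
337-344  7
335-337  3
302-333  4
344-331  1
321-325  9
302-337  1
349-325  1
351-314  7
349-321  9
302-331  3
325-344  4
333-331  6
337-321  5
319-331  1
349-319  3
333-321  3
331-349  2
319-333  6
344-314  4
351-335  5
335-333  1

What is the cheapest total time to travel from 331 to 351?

Candidate routes:
331 → 319 → 349 → 335 → 351: 1+3+3+5 = 12
331 → 333 → 335 → 351: 6+1+5 = 12
331 → 349 → 335 → 351: 2+3+5 = 10
331 → 302 → 337 → 335 → 351: 3+1+3+5 = 12
The minimum is 10 s via 331 → 349 → 335 → 351.

10 s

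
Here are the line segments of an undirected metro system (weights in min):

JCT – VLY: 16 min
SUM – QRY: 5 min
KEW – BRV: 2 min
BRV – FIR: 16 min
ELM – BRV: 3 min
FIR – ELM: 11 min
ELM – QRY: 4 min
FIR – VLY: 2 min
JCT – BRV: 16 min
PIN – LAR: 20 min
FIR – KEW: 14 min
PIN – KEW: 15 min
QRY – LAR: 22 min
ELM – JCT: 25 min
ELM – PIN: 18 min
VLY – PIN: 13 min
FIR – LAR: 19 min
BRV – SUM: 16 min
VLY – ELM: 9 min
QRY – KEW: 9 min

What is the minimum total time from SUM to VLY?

18 min

Enumerating some paths:
SUM - BRV - ELM - VLY: 16+3+9 = 28
SUM - QRY - ELM - FIR - VLY: 5+4+11+2 = 22
SUM - QRY - ELM - VLY: 5+4+9 = 18
Cheapest is SUM - QRY - ELM - VLY at 18 min.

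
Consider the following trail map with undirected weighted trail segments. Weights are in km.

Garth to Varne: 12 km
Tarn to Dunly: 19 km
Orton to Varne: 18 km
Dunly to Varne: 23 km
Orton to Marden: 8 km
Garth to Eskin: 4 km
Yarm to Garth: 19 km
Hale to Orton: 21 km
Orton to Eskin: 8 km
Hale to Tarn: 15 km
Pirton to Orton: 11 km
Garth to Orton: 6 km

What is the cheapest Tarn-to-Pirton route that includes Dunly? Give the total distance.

Best Tarn to Dunly: Tarn–Dunly costing 19
Best Dunly to Pirton: Dunly–Varne–Orton–Pirton costing 52
Total via Dunly: 19 + 52 = 71 km.

71 km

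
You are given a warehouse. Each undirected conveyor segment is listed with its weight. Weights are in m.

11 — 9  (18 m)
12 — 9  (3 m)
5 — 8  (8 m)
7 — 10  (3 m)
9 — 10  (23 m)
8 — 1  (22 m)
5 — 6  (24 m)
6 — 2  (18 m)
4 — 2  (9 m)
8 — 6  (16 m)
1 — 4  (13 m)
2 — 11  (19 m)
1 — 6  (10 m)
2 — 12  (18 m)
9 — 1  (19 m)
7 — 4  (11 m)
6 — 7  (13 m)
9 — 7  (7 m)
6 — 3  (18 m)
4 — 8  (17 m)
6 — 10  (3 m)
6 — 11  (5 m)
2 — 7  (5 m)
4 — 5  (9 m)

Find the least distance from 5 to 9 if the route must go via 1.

41 m

Shortest 5→1: 5–4–1 = 22
Best 1 to 9: 1–9 costing 19
Total via 1: 22 + 19 = 41 m.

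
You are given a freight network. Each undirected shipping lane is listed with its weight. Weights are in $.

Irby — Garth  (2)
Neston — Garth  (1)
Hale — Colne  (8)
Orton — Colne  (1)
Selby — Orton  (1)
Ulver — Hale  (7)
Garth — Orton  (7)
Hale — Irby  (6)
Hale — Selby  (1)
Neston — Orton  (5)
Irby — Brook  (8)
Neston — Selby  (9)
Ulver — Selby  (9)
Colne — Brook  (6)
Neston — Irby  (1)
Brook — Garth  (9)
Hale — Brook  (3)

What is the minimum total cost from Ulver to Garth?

$15

Compare a few routes:
Ulver → Hale → Selby → Orton → Garth: 7+1+1+7 = 16
Ulver → Hale → Irby → Garth: 7+6+2 = 15
Ulver → Selby → Orton → Neston → Garth: 9+1+5+1 = 16
The minimum is $15 via Ulver → Hale → Irby → Garth.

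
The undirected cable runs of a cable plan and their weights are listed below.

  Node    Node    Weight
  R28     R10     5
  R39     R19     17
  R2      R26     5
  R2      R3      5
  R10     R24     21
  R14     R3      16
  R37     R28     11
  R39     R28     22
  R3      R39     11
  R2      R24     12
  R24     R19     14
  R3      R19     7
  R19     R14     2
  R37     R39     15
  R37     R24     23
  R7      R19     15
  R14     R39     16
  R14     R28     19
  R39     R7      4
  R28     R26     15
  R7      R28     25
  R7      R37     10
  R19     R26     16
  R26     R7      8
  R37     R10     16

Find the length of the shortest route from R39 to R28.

22

Running Dijkstra from R39:
R39: 0
R7: 4  (via R39)
R3: 11  (via R39)
R26: 12  (via R7)
R37: 14  (via R7)
R14: 16  (via R39)
R2: 16  (via R3)
R19: 17  (via R39)
R28: 22  (via R39)
Shortest route: R39 → R28 = 22.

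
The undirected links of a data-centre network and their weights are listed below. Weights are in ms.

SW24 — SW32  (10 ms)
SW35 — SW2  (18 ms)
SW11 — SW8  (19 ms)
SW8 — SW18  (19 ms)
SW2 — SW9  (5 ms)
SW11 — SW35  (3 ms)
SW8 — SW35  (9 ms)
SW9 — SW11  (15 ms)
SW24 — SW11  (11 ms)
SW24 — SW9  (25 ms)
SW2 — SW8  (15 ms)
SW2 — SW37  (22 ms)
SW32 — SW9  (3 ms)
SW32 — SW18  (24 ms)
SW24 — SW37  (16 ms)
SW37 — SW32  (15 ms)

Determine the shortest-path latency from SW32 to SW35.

Enumerating some paths:
SW32 → SW9 → SW11 → SW35: 3+15+3 = 21
SW32 → SW24 → SW11 → SW35: 10+11+3 = 24
SW32 → SW9 → SW2 → SW35: 3+5+18 = 26
SW32 → SW9 → SW2 → SW8 → SW35: 3+5+15+9 = 32
Cheapest is SW32 → SW9 → SW11 → SW35 at 21 ms.

21 ms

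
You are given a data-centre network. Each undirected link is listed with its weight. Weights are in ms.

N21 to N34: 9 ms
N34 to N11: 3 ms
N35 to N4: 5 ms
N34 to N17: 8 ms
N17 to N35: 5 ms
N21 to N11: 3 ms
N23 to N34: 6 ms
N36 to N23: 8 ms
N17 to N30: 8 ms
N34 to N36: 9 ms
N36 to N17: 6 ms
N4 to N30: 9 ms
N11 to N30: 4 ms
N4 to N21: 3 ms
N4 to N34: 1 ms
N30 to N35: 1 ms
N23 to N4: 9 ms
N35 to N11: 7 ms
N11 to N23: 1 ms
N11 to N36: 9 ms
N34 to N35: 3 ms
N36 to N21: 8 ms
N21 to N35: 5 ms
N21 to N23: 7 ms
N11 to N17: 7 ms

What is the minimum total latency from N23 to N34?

Settle nodes by increasing distance from N23:
N23: 0
N11: 1  (via N23)
N21: 4  (via N11)
N34: 4  (via N11)
Shortest route: N23 → N11 → N34 = 4 ms.

4 ms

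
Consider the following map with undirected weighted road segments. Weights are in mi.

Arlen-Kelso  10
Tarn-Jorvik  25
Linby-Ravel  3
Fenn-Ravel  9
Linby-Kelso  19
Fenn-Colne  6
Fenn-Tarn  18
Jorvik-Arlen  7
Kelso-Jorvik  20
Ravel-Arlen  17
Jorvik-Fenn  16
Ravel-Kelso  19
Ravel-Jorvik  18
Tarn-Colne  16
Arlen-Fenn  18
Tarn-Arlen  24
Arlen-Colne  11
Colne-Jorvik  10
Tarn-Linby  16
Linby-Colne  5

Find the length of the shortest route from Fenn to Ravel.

Enumerating some paths:
Fenn → Ravel: 9 = 9
Fenn → Colne → Linby → Ravel: 6+5+3 = 14
The minimum is 9 mi via Fenn → Ravel.

9 mi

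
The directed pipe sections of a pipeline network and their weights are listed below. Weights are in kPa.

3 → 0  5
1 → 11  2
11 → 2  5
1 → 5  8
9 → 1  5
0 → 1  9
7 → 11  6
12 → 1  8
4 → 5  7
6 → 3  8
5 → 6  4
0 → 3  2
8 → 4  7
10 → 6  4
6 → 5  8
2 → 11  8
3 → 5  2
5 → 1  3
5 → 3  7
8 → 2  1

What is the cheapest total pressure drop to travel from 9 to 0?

25 kPa

Enumerating some paths:
9 - 1 - 5 - 6 - 3 - 0: 5+8+4+8+5 = 30
9 - 1 - 5 - 3 - 0: 5+8+7+5 = 25
The minimum is 25 kPa via 9 - 1 - 5 - 3 - 0.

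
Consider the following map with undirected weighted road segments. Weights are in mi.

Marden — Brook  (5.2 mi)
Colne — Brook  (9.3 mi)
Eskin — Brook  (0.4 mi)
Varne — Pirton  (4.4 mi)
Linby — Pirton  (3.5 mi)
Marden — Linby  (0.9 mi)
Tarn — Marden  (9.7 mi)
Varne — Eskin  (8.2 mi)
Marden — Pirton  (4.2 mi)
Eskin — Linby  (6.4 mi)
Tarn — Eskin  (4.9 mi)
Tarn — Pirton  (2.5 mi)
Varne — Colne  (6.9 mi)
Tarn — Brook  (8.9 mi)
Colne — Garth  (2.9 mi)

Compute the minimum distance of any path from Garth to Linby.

Compare a few routes:
Garth - Colne - Varne - Pirton - Linby: 2.9+6.9+4.4+3.5 = 17.7
Garth - Colne - Brook - Marden - Linby: 2.9+9.3+5.2+0.9 = 18.3
The minimum is 17.7 mi via Garth - Colne - Varne - Pirton - Linby.

17.7 mi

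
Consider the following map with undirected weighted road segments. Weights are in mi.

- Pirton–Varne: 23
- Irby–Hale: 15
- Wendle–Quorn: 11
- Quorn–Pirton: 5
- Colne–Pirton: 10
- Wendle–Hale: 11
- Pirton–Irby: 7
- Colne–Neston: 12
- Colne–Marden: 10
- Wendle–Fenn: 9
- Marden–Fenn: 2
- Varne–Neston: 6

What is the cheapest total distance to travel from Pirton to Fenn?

Shortest distances from Pirton:
Pirton: 0
Quorn: 5  (via Pirton)
Irby: 7  (via Pirton)
Colne: 10  (via Pirton)
Wendle: 16  (via Quorn)
Marden: 20  (via Colne)
Neston: 22  (via Colne)
Fenn: 22  (via Marden)
Shortest route: Pirton → Colne → Marden → Fenn = 22 mi.

22 mi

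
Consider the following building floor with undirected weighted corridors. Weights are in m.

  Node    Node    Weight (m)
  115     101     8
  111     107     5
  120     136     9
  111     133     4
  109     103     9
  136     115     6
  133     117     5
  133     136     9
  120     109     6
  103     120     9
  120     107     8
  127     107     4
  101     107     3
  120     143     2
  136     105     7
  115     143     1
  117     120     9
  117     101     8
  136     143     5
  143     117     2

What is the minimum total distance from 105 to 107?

Compare a few routes:
105 - 136 - 115 - 101 - 107: 7+6+8+3 = 24
105 - 136 - 143 - 120 - 107: 7+5+2+8 = 22
The minimum is 22 m via 105 - 136 - 143 - 120 - 107.

22 m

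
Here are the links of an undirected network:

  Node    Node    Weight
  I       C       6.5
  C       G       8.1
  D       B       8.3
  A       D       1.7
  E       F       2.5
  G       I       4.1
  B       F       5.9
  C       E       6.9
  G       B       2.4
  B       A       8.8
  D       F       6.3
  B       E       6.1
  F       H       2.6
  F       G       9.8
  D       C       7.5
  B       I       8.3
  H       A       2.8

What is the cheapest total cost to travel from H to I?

Enumerating some paths:
H–F–G–I: 2.6+9.8+4.1 = 16.5
H–F–B–G–I: 2.6+5.9+2.4+4.1 = 15
Cheapest is H–F–B–G–I at 15.

15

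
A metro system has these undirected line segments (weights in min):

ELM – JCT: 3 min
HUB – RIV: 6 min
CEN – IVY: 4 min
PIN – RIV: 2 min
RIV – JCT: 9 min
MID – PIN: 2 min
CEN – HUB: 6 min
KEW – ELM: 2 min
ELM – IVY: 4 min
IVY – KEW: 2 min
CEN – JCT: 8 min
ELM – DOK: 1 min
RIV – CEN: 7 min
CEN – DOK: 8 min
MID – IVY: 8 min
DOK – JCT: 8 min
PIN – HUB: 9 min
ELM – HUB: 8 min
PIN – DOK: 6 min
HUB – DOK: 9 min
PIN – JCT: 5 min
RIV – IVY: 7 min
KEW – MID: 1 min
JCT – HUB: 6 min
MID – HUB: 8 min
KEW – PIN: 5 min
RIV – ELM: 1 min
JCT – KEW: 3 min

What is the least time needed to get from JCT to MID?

Settle nodes by increasing distance from JCT:
JCT: 0
KEW: 3  (via JCT)
ELM: 3  (via JCT)
MID: 4  (via KEW)
Shortest route: JCT–KEW–MID = 4 min.

4 min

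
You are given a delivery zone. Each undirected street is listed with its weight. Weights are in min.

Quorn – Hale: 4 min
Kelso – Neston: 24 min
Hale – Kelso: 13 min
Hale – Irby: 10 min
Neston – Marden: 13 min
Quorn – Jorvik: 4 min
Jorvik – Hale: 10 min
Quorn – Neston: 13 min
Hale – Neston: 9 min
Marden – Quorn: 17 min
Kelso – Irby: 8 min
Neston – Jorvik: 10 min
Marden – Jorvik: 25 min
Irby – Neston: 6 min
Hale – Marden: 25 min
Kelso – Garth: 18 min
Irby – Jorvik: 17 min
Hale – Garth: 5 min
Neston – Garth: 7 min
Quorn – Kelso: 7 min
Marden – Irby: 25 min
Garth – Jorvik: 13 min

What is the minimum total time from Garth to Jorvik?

13 min

Candidate routes:
Garth → Hale → Jorvik: 5+10 = 15
Garth → Jorvik: 13 = 13
The minimum is 13 min via Garth → Jorvik.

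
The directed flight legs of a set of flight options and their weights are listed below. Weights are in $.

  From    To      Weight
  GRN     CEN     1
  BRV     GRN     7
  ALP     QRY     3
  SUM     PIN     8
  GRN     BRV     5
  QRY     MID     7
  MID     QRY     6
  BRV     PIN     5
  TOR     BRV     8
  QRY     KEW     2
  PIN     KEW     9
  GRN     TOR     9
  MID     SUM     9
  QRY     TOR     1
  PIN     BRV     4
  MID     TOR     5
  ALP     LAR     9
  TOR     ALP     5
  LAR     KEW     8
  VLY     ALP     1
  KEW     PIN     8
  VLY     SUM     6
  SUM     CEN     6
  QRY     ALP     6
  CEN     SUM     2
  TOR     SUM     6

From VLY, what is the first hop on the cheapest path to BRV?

Compare a few routes:
VLY → ALP → QRY → TOR → BRV: 1+3+1+8 = 13
VLY → SUM → PIN → BRV: 6+8+4 = 18
Cheapest is VLY → ALP → QRY → TOR → BRV at $13.
So from VLY the first move is to ALP.

ALP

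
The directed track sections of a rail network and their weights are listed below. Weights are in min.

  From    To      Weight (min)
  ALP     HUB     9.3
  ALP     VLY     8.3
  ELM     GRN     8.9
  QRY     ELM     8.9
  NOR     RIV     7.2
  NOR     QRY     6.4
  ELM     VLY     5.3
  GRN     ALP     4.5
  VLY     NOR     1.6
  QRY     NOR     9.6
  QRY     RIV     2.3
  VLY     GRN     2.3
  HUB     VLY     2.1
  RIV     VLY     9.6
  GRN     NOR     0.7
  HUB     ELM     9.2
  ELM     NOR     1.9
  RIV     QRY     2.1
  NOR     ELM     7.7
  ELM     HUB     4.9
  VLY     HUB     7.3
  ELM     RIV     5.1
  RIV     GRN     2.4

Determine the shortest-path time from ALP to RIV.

17.1 min

Settle nodes by increasing distance from ALP:
ALP: 0
VLY: 8.3  (via ALP)
HUB: 9.3  (via ALP)
NOR: 9.9  (via VLY)
GRN: 10.6  (via VLY)
QRY: 16.3  (via NOR)
RIV: 17.1  (via NOR)
Shortest route: ALP–VLY–NOR–RIV = 17.1 min.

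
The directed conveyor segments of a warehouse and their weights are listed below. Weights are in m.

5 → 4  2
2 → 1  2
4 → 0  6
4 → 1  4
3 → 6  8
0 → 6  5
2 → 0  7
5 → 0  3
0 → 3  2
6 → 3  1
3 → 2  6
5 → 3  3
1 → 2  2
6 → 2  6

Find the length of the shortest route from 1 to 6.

14 m

Compare a few routes:
1 → 2 → 0 → 6: 2+7+5 = 14
1 → 2 → 0 → 3 → 6: 2+7+2+8 = 19
Cheapest is 1 → 2 → 0 → 6 at 14 m.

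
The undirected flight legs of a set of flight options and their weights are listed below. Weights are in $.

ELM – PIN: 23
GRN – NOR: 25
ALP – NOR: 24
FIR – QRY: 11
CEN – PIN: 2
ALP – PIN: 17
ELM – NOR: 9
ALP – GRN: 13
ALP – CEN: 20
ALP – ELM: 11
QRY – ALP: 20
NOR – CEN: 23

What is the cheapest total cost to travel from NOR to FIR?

Shortest distances from NOR:
NOR: 0
ELM: 9  (via NOR)
ALP: 20  (via ELM)
CEN: 23  (via NOR)
PIN: 25  (via CEN)
GRN: 25  (via NOR)
QRY: 40  (via ALP)
FIR: 51  (via QRY)
Shortest route: NOR → ELM → ALP → QRY → FIR = $51.

$51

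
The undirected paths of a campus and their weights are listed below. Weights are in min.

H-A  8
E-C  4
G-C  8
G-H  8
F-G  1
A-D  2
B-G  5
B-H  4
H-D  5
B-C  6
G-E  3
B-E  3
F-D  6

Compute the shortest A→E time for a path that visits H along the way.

14 min

Shortest A→H: A–D–H = 7
Best H to E: H–B–E costing 7
Total via H: 7 + 7 = 14 min.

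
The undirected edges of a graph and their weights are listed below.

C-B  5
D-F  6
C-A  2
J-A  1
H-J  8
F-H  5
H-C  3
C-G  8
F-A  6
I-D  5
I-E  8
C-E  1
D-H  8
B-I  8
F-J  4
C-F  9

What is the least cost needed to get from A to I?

Running Dijkstra from A:
A: 0
J: 1  (via A)
C: 2  (via A)
E: 3  (via C)
F: 5  (via J)
H: 5  (via C)
B: 7  (via C)
G: 10  (via C)
D: 11  (via F)
I: 11  (via E)
Shortest route: A → C → E → I = 11.

11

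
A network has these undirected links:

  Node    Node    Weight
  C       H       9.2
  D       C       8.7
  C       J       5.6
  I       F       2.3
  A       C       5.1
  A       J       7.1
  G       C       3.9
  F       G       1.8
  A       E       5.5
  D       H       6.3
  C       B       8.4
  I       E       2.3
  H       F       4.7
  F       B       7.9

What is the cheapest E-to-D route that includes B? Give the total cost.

29.6

Shortest E→B: E → I → F → B = 12.5
Shortest B→D: B → C → D = 17.1
Total via B: 12.5 + 17.1 = 29.6.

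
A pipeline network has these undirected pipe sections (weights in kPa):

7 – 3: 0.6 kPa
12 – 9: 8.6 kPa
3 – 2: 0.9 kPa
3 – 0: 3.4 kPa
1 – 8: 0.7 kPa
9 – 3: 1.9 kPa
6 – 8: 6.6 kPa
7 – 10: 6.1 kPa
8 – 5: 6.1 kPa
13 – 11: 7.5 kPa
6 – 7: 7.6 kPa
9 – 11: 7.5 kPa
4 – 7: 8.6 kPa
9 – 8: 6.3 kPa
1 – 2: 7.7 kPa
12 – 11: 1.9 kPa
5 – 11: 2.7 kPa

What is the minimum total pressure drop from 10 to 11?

16.1 kPa

Compare a few routes:
10–7–3–9–12–11: 6.1+0.6+1.9+8.6+1.9 = 19.1
10–7–3–9–8–5–11: 6.1+0.6+1.9+6.3+6.1+2.7 = 23.7
10–7–3–9–11: 6.1+0.6+1.9+7.5 = 16.1
The minimum is 16.1 kPa via 10–7–3–9–11.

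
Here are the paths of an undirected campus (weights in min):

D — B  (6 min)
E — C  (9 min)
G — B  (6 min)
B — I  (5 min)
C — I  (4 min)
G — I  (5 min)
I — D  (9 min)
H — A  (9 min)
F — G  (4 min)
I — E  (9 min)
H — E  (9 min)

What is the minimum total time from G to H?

23 min

Candidate routes:
G–B–I–C–E–H: 6+5+4+9+9 = 33
G–B–I–E–H: 6+5+9+9 = 29
G–I–E–H: 5+9+9 = 23
G–I–C–E–H: 5+4+9+9 = 27
Cheapest is G–I–E–H at 23 min.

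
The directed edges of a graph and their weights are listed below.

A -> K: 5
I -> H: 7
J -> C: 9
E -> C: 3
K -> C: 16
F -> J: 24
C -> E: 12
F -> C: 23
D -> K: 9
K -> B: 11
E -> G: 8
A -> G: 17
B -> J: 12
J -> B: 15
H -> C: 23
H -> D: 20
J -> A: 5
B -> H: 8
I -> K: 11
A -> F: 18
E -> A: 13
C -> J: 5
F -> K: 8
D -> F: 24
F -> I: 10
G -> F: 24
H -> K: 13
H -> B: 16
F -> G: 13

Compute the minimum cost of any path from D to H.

Running Dijkstra from D:
D: 0
K: 9  (via D)
B: 20  (via K)
F: 24  (via D)
C: 25  (via K)
H: 28  (via B)
Shortest route: D–K–B–H = 28.

28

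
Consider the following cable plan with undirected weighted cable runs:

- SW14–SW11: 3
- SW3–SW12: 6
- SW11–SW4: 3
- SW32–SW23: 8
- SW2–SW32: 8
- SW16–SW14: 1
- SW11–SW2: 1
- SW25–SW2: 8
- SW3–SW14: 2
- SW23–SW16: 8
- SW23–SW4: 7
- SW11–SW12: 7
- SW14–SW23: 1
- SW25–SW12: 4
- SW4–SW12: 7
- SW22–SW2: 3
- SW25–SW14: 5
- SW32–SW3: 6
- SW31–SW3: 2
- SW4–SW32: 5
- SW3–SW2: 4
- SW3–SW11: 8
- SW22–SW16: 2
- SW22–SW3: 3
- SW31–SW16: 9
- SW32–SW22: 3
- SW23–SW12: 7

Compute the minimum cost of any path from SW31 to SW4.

10

Running Dijkstra from SW31:
SW31: 0
SW3: 2  (via SW31)
SW14: 4  (via SW3)
SW23: 5  (via SW14)
SW16: 5  (via SW14)
SW22: 5  (via SW3)
SW2: 6  (via SW3)
SW11: 7  (via SW14)
SW12: 8  (via SW3)
SW32: 8  (via SW3)
SW25: 9  (via SW14)
SW4: 10  (via SW11)
Shortest route: SW31 → SW3 → SW14 → SW11 → SW4 = 10.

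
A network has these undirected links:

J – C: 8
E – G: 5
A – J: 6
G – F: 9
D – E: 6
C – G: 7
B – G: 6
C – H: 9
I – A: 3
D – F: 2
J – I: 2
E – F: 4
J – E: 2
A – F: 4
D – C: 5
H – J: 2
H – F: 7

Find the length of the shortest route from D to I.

Running Dijkstra from D:
D: 0
F: 2  (via D)
C: 5  (via D)
A: 6  (via F)
E: 6  (via D)
J: 8  (via E)
H: 9  (via F)
I: 9  (via A)
Shortest route: D–F–A–I = 9.

9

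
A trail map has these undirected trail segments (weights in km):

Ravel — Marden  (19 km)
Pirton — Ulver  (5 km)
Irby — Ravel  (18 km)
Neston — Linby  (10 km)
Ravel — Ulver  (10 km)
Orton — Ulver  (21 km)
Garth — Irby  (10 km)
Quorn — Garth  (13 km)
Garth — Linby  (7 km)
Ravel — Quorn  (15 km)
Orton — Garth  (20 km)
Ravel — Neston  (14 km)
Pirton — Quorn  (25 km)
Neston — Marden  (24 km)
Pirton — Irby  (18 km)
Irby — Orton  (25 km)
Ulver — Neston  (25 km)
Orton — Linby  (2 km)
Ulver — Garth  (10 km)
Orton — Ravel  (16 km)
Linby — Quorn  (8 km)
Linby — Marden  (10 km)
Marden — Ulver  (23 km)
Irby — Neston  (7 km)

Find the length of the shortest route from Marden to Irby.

27 km

Running Dijkstra from Marden:
Marden: 0
Linby: 10  (via Marden)
Orton: 12  (via Linby)
Garth: 17  (via Linby)
Quorn: 18  (via Linby)
Ravel: 19  (via Marden)
Neston: 20  (via Linby)
Ulver: 23  (via Marden)
Irby: 27  (via Garth)
Shortest route: Marden → Linby → Garth → Irby = 27 km.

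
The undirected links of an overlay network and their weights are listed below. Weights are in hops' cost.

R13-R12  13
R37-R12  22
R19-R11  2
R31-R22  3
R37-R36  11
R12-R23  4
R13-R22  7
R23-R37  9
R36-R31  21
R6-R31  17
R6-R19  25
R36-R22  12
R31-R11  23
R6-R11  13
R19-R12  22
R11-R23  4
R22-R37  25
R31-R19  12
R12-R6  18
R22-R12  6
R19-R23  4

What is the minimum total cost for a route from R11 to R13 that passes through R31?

24 hops' cost

Shortest R11→R31: R11–R19–R31 = 14
Shortest R31→R13: R31–R22–R13 = 10
Total via R31: 14 + 10 = 24 hops' cost.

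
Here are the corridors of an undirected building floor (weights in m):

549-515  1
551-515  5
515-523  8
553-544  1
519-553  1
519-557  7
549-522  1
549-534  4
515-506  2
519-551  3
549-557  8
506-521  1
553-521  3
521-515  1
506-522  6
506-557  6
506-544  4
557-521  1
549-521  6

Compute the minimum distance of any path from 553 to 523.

12 m

Compare a few routes:
553–521–515–523: 3+1+8 = 12
553–544–506–521–515–523: 1+4+1+1+8 = 15
553–544–506–515–523: 1+4+2+8 = 15
553–521–506–515–523: 3+1+2+8 = 14
Cheapest is 553–521–515–523 at 12 m.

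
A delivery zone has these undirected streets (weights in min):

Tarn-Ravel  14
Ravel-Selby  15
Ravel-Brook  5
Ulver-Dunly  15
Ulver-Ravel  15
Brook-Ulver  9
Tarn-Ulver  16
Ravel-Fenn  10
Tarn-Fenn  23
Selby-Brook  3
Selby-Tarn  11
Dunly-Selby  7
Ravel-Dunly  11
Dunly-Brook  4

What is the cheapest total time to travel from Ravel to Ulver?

Settle nodes by increasing distance from Ravel:
Ravel: 0
Brook: 5  (via Ravel)
Selby: 8  (via Brook)
Dunly: 9  (via Brook)
Fenn: 10  (via Ravel)
Ulver: 14  (via Brook)
Shortest route: Ravel–Brook–Ulver = 14 min.

14 min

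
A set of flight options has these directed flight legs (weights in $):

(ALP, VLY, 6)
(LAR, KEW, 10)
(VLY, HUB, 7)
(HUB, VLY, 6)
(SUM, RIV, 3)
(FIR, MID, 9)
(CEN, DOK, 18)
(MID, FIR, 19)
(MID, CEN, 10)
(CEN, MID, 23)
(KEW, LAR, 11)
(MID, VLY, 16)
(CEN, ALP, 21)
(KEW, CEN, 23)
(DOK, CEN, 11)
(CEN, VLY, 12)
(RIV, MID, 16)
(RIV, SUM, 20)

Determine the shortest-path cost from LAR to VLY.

Shortest distances from LAR:
LAR: 0
KEW: 10  (via LAR)
CEN: 33  (via KEW)
VLY: 45  (via CEN)
Shortest route: LAR → KEW → CEN → VLY = $45.

$45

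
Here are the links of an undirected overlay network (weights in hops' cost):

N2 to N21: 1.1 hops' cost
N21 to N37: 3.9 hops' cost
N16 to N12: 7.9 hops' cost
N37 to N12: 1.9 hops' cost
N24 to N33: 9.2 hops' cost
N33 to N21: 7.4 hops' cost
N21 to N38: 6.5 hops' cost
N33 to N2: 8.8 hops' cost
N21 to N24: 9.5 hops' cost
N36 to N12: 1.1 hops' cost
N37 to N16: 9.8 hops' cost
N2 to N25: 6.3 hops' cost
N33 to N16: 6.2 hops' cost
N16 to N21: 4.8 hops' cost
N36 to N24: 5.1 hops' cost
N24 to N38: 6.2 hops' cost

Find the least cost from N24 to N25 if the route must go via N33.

Shortest N24→N33: N24–N33 = 9.2
Shortest N33→N25: N33–N21–N2–N25 = 14.8
Total via N33: 9.2 + 14.8 = 24 hops' cost.

24 hops' cost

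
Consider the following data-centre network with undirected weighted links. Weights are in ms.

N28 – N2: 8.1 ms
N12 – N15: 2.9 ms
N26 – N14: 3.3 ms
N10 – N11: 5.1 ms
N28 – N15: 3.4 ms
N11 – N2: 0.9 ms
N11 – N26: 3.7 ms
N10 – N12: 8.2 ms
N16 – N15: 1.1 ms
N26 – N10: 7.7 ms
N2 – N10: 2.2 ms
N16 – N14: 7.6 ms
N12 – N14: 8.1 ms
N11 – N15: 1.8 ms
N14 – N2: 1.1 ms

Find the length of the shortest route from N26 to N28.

8.9 ms

Settle nodes by increasing distance from N26:
N26: 0
N14: 3.3  (via N26)
N11: 3.7  (via N26)
N2: 4.4  (via N14)
N15: 5.5  (via N11)
N16: 6.6  (via N15)
N10: 6.6  (via N2)
N12: 8.4  (via N15)
N28: 8.9  (via N15)
Shortest route: N26–N11–N15–N28 = 8.9 ms.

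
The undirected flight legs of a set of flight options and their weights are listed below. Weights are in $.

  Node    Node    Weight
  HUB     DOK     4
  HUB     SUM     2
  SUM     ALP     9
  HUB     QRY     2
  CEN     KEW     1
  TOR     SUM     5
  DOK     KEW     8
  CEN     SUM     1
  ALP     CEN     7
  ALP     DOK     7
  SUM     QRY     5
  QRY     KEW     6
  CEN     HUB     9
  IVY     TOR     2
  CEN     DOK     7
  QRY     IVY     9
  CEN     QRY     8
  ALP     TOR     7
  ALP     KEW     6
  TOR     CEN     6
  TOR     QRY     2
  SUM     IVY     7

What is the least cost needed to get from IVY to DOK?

Running Dijkstra from IVY:
IVY: 0
TOR: 2  (via IVY)
QRY: 4  (via TOR)
HUB: 6  (via QRY)
SUM: 7  (via IVY)
CEN: 8  (via TOR)
ALP: 9  (via TOR)
KEW: 9  (via CEN)
DOK: 10  (via HUB)
Shortest route: IVY → TOR → QRY → HUB → DOK = $10.

$10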